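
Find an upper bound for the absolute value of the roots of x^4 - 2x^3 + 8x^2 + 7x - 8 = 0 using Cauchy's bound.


Cauchy's bound: all roots r satisfy |r| <= 1 + max(|a_i/a_n|) for i = 0,...,n-1
where a_n is the leading coefficient.

Coefficients: [1, -2, 8, 7, -8]
Leading coefficient a_n = 1
Ratios |a_i/a_n|: 2, 8, 7, 8
Maximum ratio: 8
Cauchy's bound: |r| <= 1 + 8 = 9

Upper bound = 9


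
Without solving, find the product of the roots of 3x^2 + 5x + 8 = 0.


By Vieta's formulas for ax^2 + bx + c = 0:
  Sum of roots = -b/a
  Product of roots = c/a

Here a = 3, b = 5, c = 8
Sum = -(5)/3 = -5/3
Product = 8/3 = 8/3

Product = 8/3


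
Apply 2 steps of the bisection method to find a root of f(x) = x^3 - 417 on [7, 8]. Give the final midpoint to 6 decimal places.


f(x) = x^3 - 417
f(7) = -74 < 0
f(8) = 95 > 0

Step 1: midpoint = (7.000000 + 8.000000)/2 = 7.500000
  f(7.500000) = 4.875000
  f(mid) > 0, so root is in [7.000000, 7.500000]

Step 2: midpoint = (7.000000 + 7.500000)/2 = 7.250000
  f(7.250000) = -35.921875
  f(mid) < 0, so root is in [7.250000, 7.500000]

midpoint = 7.250000


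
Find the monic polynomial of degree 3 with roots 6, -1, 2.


A monic polynomial with roots 6, -1, 2 is:
p(x) = (x - 6)(x + 1)(x - 2)
After multiplying by (x - 6): x - 6
After multiplying by (x + 1): x^2 - 5x - 6
After multiplying by (x - 2): x^3 - 7x^2 + 4x + 12

x^3 - 7x^2 + 4x + 12


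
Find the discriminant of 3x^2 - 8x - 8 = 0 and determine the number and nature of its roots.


For ax^2 + bx + c = 0, discriminant D = b^2 - 4ac
Here a = 3, b = -8, c = -8
D = (-8)^2 - 4(3)(-8) = 64 + 96 = 160

D = 160 > 0 but not a perfect square
The equation has 2 distinct real irrational roots.

Discriminant = 160, 2 distinct real irrational roots


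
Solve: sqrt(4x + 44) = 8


Square both sides: 4x + 44 = 8^2 = 64
4x = 64 - 44 = 20
x = 5
Check: sqrt(4*5 + 44) = sqrt(64) = 8 ✓

x = 5


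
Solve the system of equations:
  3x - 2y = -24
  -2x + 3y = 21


Using Cramer's rule:
Determinant D = (3)(3) - (-2)(-2) = 9 - 4 = 5
Dx = (-24)(3) - (21)(-2) = -72 + 42 = -30
Dy = (3)(21) - (-2)(-24) = 63 - 48 = 15
x = Dx/D = -30/5 = -6
y = Dy/D = 15/5 = 3

x = -6, y = 3


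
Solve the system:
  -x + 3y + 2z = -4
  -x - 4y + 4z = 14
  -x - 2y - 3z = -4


Using Cramer's rule. Expand each determinant along the first row.
D  = (-1)*[(-4)*(-3) - 4*(-2)] - 3*[(-1)*(-3) - 4*(-1)] + 2*[(-1)*(-2) - (-4)*(-1)]
  = (-1)*(20) - 3*(7) + 2*(-2) = -45
Dx = (-4)*[(-4)*(-3) - 4*(-2)] - 3*[14*(-3) - 4*(-4)] + 2*[14*(-2) - (-4)*(-4)]
  = (-4)*(20) - 3*(-26) + 2*(-44) = -90
Dy = (-1)*[14*(-3) - 4*(-4)] - (-4)*[(-1)*(-3) - 4*(-1)] + 2*[(-1)*(-4) - 14*(-1)]
  = (-1)*(-26) - (-4)*(7) + 2*(18) = 90
Dz = (-1)*[(-4)*(-4) - 14*(-2)] - 3*[(-1)*(-4) - 14*(-1)] + (-4)*[(-1)*(-2) - (-4)*(-1)]
  = (-1)*(44) - 3*(18) + (-4)*(-2) = -90
x = Dx/D = -90/-45 = 2, y = Dy/D = 90/-45 = -2, z = Dz/D = -90/-45 = 2
Check eq1: (-1)(2) + (3)(-2) + (2)(2) = -4 = -4 ✓
Check eq2: (-1)(2) + (-4)(-2) + (4)(2) = 14 = 14 ✓
Check eq3: (-1)(2) + (-2)(-2) + (-3)(2) = -4 = -4 ✓

x = 2, y = -2, z = 2


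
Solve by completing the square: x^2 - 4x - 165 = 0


Start: x^2 - 4x - 165 = 0
Move constant: x^2 - 4x = 165
Half of -4 is -2, squared is 4
Add 4 to both sides: x^2 - 4x + 4 = 169
(x - 2)^2 = 169
x - 2 = ±13
x = 2 + 13 = 15 or x = 2 - 13 = -11

x = -11, x = 15


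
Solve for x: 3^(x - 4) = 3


Express both sides with the same base.
3 = 3^1
Since the bases match, equate exponents: x - 4 = 1
So x = 1 - (-4) = 5

x = 5


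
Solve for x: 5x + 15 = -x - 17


Starting with: 5x + 15 = -x - 17
Move all x terms to left: (5 + 1)x = -17 - 15
Simplify: 6x = -32
Divide both sides by 6: x = -16/3

x = -16/3


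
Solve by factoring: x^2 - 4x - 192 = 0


We need two numbers that multiply to -192 and add to -4.
Those numbers are 12 and -16 (since 12 * (-16) = -192 and 12 + (-16) = -4).
So x^2 - 4x - 192 = (x + 12)(x - 16) = 0
Setting each factor to zero: x = -12 or x = 16

x = -12, x = 16


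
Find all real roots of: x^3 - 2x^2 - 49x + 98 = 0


Let p(x) = x^3 - 2x^2 - 49x + 98. By the rational root theorem (leading coefficient 1), any rational root is an integer divisor of 98: try ±1, ±2, ... in turn.
Test x = 1: value = 48 ≠ 0.
Test x = -1: value = 144 ≠ 0.
Test x = 2: value = 0 ✓, so (x - 2) is a factor.
Synthetic division by (x - 2): bring down 1; 1(2) - 2 = 0; 0(2) - 49 = -49; (-49)(2) + 98 = 0 → quotient x^2 - 49, remainder 0.
Solve the quadratic x^2 - 49 = 0: discriminant = 0^2 - 4(1)(-49) = 0 + 196 = 196.
sqrt(196) = 14, so x = (0 ± 14)/2: x = 7 or x = -7.

x = -7, x = 2, x = 7


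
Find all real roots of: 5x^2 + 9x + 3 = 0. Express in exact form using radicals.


Using the quadratic formula: x = (-b ± sqrt(b^2 - 4ac)) / (2a)
Here a = 5, b = 9, c = 3
Discriminant = b^2 - 4ac = 9^2 - 4(5)(3) = 81 - 60 = 21
Since discriminant = 21 > 0, there are two real roots.
x = (-9 ± sqrt(21)) / 10
Numerically: x ≈ -0.4417 or x ≈ -1.3583

x = (-9 + sqrt(21)) / 10 or x = (-9 - sqrt(21)) / 10


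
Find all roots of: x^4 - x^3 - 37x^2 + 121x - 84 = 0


Let p(x) = x^4 - x^3 - 37x^2 + 121x - 84. By the rational root theorem (leading coefficient 1), any rational root is an integer divisor of 84: try ±1, ±2, ... in turn.
Test x = 1: value = 0 ✓, so (x - 1) is a factor.
Synthetic division by (x - 1): bring down 1; 1(1) - 1 = 0; 0(1) - 37 = -37; (-37)(1) + 121 = 84; 84(1) - 84 = 0 → quotient x^3 - 37x + 84, remainder 0.
Continue with the quotient x^3 - 37x + 84 (candidates must divide 84; re-test x = 1 first in case it repeats).
Test x = 1: value = 48 ≠ 0.
Test x = -1: value = 120 ≠ 0.
Test x = 2: value = 18 ≠ 0.
Test x = -2: value = 150 ≠ 0.
Test x = 3: value = 0 ✓, so (x - 3) is a factor.
Synthetic division by (x - 3): bring down 1; 1(3) + 0 = 3; 3(3) - 37 = -28; (-28)(3) + 84 = 0 → quotient x^2 + 3x - 28, remainder 0.
Solve the quadratic x^2 + 3x - 28 = 0: discriminant = 3^2 - 4(1)(-28) = 9 + 112 = 121.
sqrt(121) = 11, so x = (-3 ± 11)/2: x = 4 or x = -7.
Collecting all roots found:

x = -7, x = 1, x = 3, x = 4


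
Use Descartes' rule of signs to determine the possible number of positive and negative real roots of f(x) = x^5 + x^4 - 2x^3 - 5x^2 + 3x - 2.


Descartes' rule of signs:

For positive roots, count sign changes in f(x) = x^5 + x^4 - 2x^3 - 5x^2 + 3x - 2:
Signs of coefficients: +, +, -, -, +, -
Number of sign changes: 3
Possible positive real roots: 3, 1

For negative roots, examine f(-x) = -x^5 + x^4 + 2x^3 - 5x^2 - 3x - 2:
Signs of coefficients: -, +, +, -, -, -
Number of sign changes: 2
Possible negative real roots: 2, 0

Positive roots: 3 or 1; Negative roots: 2 or 0


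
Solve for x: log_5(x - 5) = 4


Convert to exponential form: x - 5 = 5^4 = 625
x = 625 + 5 = 630
Check: log_5(630 - 5) = log_5(625) = log_5(625) = 4 ✓

x = 630


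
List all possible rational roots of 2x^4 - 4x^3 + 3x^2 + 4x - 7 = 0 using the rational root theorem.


Rational root theorem: possible roots are ±p/q where:
  p divides the constant term (-7): p ∈ {1, 7}
  q divides the leading coefficient (2): q ∈ {1, 2}

All possible rational roots: -7, -7/2, -1, -1/2, 1/2, 1, 7/2, 7

-7, -7/2, -1, -1/2, 1/2, 1, 7/2, 7


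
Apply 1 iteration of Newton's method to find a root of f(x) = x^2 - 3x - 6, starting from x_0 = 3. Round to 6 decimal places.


Newton's method: x_(n+1) = x_n - f(x_n)/f'(x_n)
f(x) = x^2 - 3x - 6
f'(x) = 2x - 3

Iteration 1:
  f(3.000000) = -6.000000
  f'(3.000000) = 3.000000
  x_1 = 3.000000 - (-6.000000)/(3.000000) = 5.000000

x_1 = 5.000000


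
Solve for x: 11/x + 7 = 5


Subtract 7 from both sides: 11/x = -2
Multiply both sides by x: 11 = -2 * x
Divide by -2: x = -11/2

x = -11/2


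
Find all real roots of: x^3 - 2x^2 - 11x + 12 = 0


Let p(x) = x^3 - 2x^2 - 11x + 12. By the rational root theorem (leading coefficient 1), any rational root is an integer divisor of 12: try ±1, ±2, ... in turn.
Test x = 1: value = 0 ✓, so (x - 1) is a factor.
Synthetic division by (x - 1): bring down 1; 1(1) - 2 = -1; (-1)(1) - 11 = -12; (-12)(1) + 12 = 0 → quotient x^2 - x - 12, remainder 0.
Solve the quadratic x^2 - x - 12 = 0: discriminant = (-1)^2 - 4(1)(-12) = 1 + 48 = 49.
sqrt(49) = 7, so x = (1 ± 7)/2: x = 4 or x = -3.

x = -3, x = 1, x = 4


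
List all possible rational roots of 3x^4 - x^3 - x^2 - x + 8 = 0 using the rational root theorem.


Rational root theorem: possible roots are ±p/q where:
  p divides the constant term (8): p ∈ {1, 2, 4, 8}
  q divides the leading coefficient (3): q ∈ {1, 3}

All possible rational roots: -8, -4, -8/3, -2, -4/3, -1, -2/3, -1/3, 1/3, 2/3, 1, 4/3, 2, 8/3, 4, 8

-8, -4, -8/3, -2, -4/3, -1, -2/3, -1/3, 1/3, 2/3, 1, 4/3, 2, 8/3, 4, 8


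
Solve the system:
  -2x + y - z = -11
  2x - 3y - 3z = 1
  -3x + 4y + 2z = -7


Using Cramer's rule. Expand each determinant along the first row.
D  = (-2)*[(-3)*2 - (-3)*4] - 1*[2*2 - (-3)*(-3)] + (-1)*[2*4 - (-3)*(-3)]
  = (-2)*(6) - 1*(-5) + (-1)*(-1) = -6
Dx = (-11)*[(-3)*2 - (-3)*4] - 1*[1*2 - (-3)*(-7)] + (-1)*[1*4 - (-3)*(-7)]
  = (-11)*(6) - 1*(-19) + (-1)*(-17) = -30
Dy = (-2)*[1*2 - (-3)*(-7)] - (-11)*[2*2 - (-3)*(-3)] + (-1)*[2*(-7) - 1*(-3)]
  = (-2)*(-19) - (-11)*(-5) + (-1)*(-11) = -6
Dz = (-2)*[(-3)*(-7) - 1*4] - 1*[2*(-7) - 1*(-3)] + (-11)*[2*4 - (-3)*(-3)]
  = (-2)*(17) - 1*(-11) + (-11)*(-1) = -12
x = Dx/D = -30/-6 = 5, y = Dy/D = -6/-6 = 1, z = Dz/D = -12/-6 = 2
Check eq1: (-2)(5) + (1)(1) + (-1)(2) = -11 = -11 ✓
Check eq2: (2)(5) + (-3)(1) + (-3)(2) = 1 = 1 ✓
Check eq3: (-3)(5) + (4)(1) + (2)(2) = -7 = -7 ✓

x = 5, y = 1, z = 2


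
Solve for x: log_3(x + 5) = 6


Convert to exponential form: x + 5 = 3^6 = 729
x = 729 - 5 = 724
Check: log_3(724 + 5) = log_3(729) = log_3(729) = 6 ✓

x = 724


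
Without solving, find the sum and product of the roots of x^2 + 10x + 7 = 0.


By Vieta's formulas for ax^2 + bx + c = 0:
  Sum of roots = -b/a
  Product of roots = c/a

Here a = 1, b = 10, c = 7
Sum = -(10)/1 = -10
Product = 7/1 = 7

Sum = -10, Product = 7


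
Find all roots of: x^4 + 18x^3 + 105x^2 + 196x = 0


The constant term is 0, so x = 0 is a root. Factor out x:
  x^3 + 18x^2 + 105x + 196 = 0
Let p(x) = x^3 + 18x^2 + 105x + 196. By the rational root theorem (leading coefficient 1), any rational root is an integer divisor of 196: try ±1, ±2, ... in turn.
Test x = 1: value = 320 ≠ 0.
Test x = -1: value = 108 ≠ 0.
Test x = 2: value = 486 ≠ 0.
Test x = -2: value = 50 ≠ 0.
Test x = 4: value = 968 ≠ 0.
Test x = -4: value = 0 ✓, so (x + 4) is a factor.
Synthetic division by (x + 4): bring down 1; 1(-4) + 18 = 14; 14(-4) + 105 = 49; 49(-4) + 196 = 0 → quotient x^2 + 14x + 49, remainder 0.
Solve the quadratic x^2 + 14x + 49 = 0: discriminant = 14^2 - 4(1)(49) = 196 - 196 = 0.
Discriminant = 0, so a double root: x = -14/2 = -7.
Collecting all roots found:

x = -7 (multiplicity 2), x = -4, x = 0


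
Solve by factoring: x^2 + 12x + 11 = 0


We need two numbers that multiply to 11 and add to 12.
Those numbers are 11 and 1 (since 11 * 1 = 11 and 11 + 1 = 12).
So x^2 + 12x + 11 = (x + 11)(x + 1) = 0
Setting each factor to zero: x = -11 or x = -1

x = -11, x = -1


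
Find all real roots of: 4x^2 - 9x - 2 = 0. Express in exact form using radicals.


Using the quadratic formula: x = (-b ± sqrt(b^2 - 4ac)) / (2a)
Here a = 4, b = -9, c = -2
Discriminant = b^2 - 4ac = (-9)^2 - 4(4)(-2) = 81 + 32 = 113
Since discriminant = 113 > 0, there are two real roots.
x = (9 ± sqrt(113)) / 8
Numerically: x ≈ 2.4538 or x ≈ -0.2038

x = (9 + sqrt(113)) / 8 or x = (9 - sqrt(113)) / 8


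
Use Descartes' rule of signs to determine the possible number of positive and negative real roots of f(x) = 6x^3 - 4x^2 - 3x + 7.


Descartes' rule of signs:

For positive roots, count sign changes in f(x) = 6x^3 - 4x^2 - 3x + 7:
Signs of coefficients: +, -, -, +
Number of sign changes: 2
Possible positive real roots: 2, 0

For negative roots, examine f(-x) = -6x^3 - 4x^2 + 3x + 7:
Signs of coefficients: -, -, +, +
Number of sign changes: 1
Possible negative real roots: 1

Positive roots: 2 or 0; Negative roots: 1


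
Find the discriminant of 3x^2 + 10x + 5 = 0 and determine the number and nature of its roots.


For ax^2 + bx + c = 0, discriminant D = b^2 - 4ac
Here a = 3, b = 10, c = 5
D = (10)^2 - 4(3)(5) = 100 - 60 = 40

D = 40 > 0 but not a perfect square
The equation has 2 distinct real irrational roots.

Discriminant = 40, 2 distinct real irrational roots


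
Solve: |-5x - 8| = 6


An absolute value equation |expr| = 6 gives two cases:
Case 1: -5x - 8 = 6
  -5x = 14, so x = -14/5
Case 2: -5x - 8 = -6
  -5x = 2, so x = -2/5

x = -14/5, x = -2/5


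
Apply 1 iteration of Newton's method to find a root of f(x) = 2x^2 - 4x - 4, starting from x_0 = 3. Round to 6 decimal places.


Newton's method: x_(n+1) = x_n - f(x_n)/f'(x_n)
f(x) = 2x^2 - 4x - 4
f'(x) = 4x - 4

Iteration 1:
  f(3.000000) = 2.000000
  f'(3.000000) = 8.000000
  x_1 = 3.000000 - (2.000000)/(8.000000) = 2.750000

x_1 = 2.750000


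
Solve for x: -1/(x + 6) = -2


Multiply both sides by (x + 6): -1 = -2(x + 6)
Distribute: -1 = -2x - 12
-2x = -1 + 12 = 11
x = -11/2

x = -11/2


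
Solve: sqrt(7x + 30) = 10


Square both sides: 7x + 30 = 10^2 = 100
7x = 100 - 30 = 70
x = 10
Check: sqrt(7*10 + 30) = sqrt(100) = 10 ✓

x = 10


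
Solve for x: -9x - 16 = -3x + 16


Starting with: -9x - 16 = -3x + 16
Move all x terms to left: (-9 + 3)x = 16 + 16
Simplify: -6x = 32
Divide both sides by -6: x = -16/3

x = -16/3


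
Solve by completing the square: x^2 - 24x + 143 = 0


Start: x^2 - 24x + 143 = 0
Move constant: x^2 - 24x = -143
Half of -24 is -12, squared is 144
Add 144 to both sides: x^2 - 24x + 144 = 1
(x - 12)^2 = 1
x - 12 = ±1
x = 12 + 1 = 13 or x = 12 - 1 = 11

x = 11, x = 13


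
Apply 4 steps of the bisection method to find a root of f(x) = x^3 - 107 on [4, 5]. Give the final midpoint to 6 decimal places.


f(x) = x^3 - 107
f(4) = -43 < 0
f(5) = 18 > 0

Step 1: midpoint = (4.000000 + 5.000000)/2 = 4.500000
  f(4.500000) = -15.875000
  f(mid) < 0, so root is in [4.500000, 5.000000]

Step 2: midpoint = (4.500000 + 5.000000)/2 = 4.750000
  f(4.750000) = 0.171875
  f(mid) > 0, so root is in [4.500000, 4.750000]

Step 3: midpoint = (4.500000 + 4.750000)/2 = 4.625000
  f(4.625000) = -8.068359
  f(mid) < 0, so root is in [4.625000, 4.750000]

Step 4: midpoint = (4.625000 + 4.750000)/2 = 4.687500
  f(4.687500) = -4.003174
  f(mid) < 0, so root is in [4.687500, 4.750000]

midpoint = 4.687500


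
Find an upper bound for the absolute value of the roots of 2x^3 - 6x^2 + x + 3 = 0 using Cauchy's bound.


Cauchy's bound: all roots r satisfy |r| <= 1 + max(|a_i/a_n|) for i = 0,...,n-1
where a_n is the leading coefficient.

Coefficients: [2, -6, 1, 3]
Leading coefficient a_n = 2
Ratios |a_i/a_n|: 3, 1/2, 3/2
Maximum ratio: 3
Cauchy's bound: |r| <= 1 + 3 = 4

Upper bound = 4


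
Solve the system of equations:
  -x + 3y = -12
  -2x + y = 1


Using Cramer's rule:
Determinant D = (-1)(1) - (-2)(3) = -1 + 6 = 5
Dx = (-12)(1) - (1)(3) = -12 - 3 = -15
Dy = (-1)(1) - (-2)(-12) = -1 - 24 = -25
x = Dx/D = -15/5 = -3
y = Dy/D = -25/5 = -5

x = -3, y = -5


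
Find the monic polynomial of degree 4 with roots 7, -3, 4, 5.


A monic polynomial with roots 7, -3, 4, 5 is:
p(x) = (x - 7)(x + 3)(x - 4)(x - 5)
After multiplying by (x - 7): x - 7
After multiplying by (x + 3): x^2 - 4x - 21
After multiplying by (x - 4): x^3 - 8x^2 - 5x + 84
After multiplying by (x - 5): x^4 - 13x^3 + 35x^2 + 109x - 420

x^4 - 13x^3 + 35x^2 + 109x - 420


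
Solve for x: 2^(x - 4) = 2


Express both sides with the same base.
2 = 2^1
Since the bases match, equate exponents: x - 4 = 1
So x = 1 - (-4) = 5

x = 5


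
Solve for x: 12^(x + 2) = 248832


Express both sides with the same base.
248832 = 12^5
Since the bases match, equate exponents: x + 2 = 5
So x = 5 - (2) = 3

x = 3


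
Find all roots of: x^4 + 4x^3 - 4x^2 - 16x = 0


The constant term is 0, so x = 0 is a root. Factor out x:
  x^3 + 4x^2 - 4x - 16 = 0
Let p(x) = x^3 + 4x^2 - 4x - 16. By the rational root theorem (leading coefficient 1), any rational root is an integer divisor of 16: try ±1, ±2, ... in turn.
Test x = 1: value = -15 ≠ 0.
Test x = -1: value = -9 ≠ 0.
Test x = 2: value = 0 ✓, so (x - 2) is a factor.
Synthetic division by (x - 2): bring down 1; 1(2) + 4 = 6; 6(2) - 4 = 8; 8(2) - 16 = 0 → quotient x^2 + 6x + 8, remainder 0.
Solve the quadratic x^2 + 6x + 8 = 0: discriminant = 6^2 - 4(1)(8) = 36 - 32 = 4.
sqrt(4) = 2, so x = (-6 ± 2)/2: x = -2 or x = -4.
Collecting all roots found:

x = -4, x = -2, x = 0, x = 2


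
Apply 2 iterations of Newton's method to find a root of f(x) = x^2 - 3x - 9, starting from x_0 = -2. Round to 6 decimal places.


Newton's method: x_(n+1) = x_n - f(x_n)/f'(x_n)
f(x) = x^2 - 3x - 9
f'(x) = 2x - 3

Iteration 1:
  f(-2.000000) = 1.000000
  f'(-2.000000) = -7.000000
  x_1 = -2.000000 - (1.000000)/(-7.000000) = -1.857143

Iteration 2:
  f(-1.857143) = 0.020408
  f'(-1.857143) = -6.714286
  x_2 = -1.857143 - (0.020408)/(-6.714286) = -1.854103

x_2 = -1.854103


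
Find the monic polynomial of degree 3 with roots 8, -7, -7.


A monic polynomial with roots 8, -7, -7 is:
p(x) = (x - 8)(x + 7)(x + 7)
After multiplying by (x - 8): x - 8
After multiplying by (x + 7): x^2 - x - 56
After multiplying by (x + 7): x^3 + 6x^2 - 63x - 392

x^3 + 6x^2 - 63x - 392


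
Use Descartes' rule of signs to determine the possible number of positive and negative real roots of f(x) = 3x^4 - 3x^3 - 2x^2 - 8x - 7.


Descartes' rule of signs:

For positive roots, count sign changes in f(x) = 3x^4 - 3x^3 - 2x^2 - 8x - 7:
Signs of coefficients: +, -, -, -, -
Number of sign changes: 1
Possible positive real roots: 1

For negative roots, examine f(-x) = 3x^4 + 3x^3 - 2x^2 + 8x - 7:
Signs of coefficients: +, +, -, +, -
Number of sign changes: 3
Possible negative real roots: 3, 1

Positive roots: 1; Negative roots: 3 or 1


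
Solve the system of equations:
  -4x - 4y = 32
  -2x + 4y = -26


Using Cramer's rule:
Determinant D = (-4)(4) - (-2)(-4) = -16 - 8 = -24
Dx = (32)(4) - (-26)(-4) = 128 - 104 = 24
Dy = (-4)(-26) - (-2)(32) = 104 + 64 = 168
x = Dx/D = 24/-24 = -1
y = Dy/D = 168/-24 = -7

x = -1, y = -7


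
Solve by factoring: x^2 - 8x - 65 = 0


We need two numbers that multiply to -65 and add to -8.
Those numbers are -13 and 5 (since (-13) * 5 = -65 and (-13) + 5 = -8).
So x^2 - 8x - 65 = (x - 13)(x + 5) = 0
Setting each factor to zero: x = 13 or x = -5

x = -5, x = 13


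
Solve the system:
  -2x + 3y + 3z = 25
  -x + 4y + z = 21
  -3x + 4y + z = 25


Using Cramer's rule. Expand each determinant along the first row.
D  = (-2)*[4*1 - 1*4] - 3*[(-1)*1 - 1*(-3)] + 3*[(-1)*4 - 4*(-3)]
  = (-2)*(0) - 3*(2) + 3*(8) = 18
Dx = 25*[4*1 - 1*4] - 3*[21*1 - 1*25] + 3*[21*4 - 4*25]
  = 25*(0) - 3*(-4) + 3*(-16) = -36
Dy = (-2)*[21*1 - 1*25] - 25*[(-1)*1 - 1*(-3)] + 3*[(-1)*25 - 21*(-3)]
  = (-2)*(-4) - 25*(2) + 3*(38) = 72
Dz = (-2)*[4*25 - 21*4] - 3*[(-1)*25 - 21*(-3)] + 25*[(-1)*4 - 4*(-3)]
  = (-2)*(16) - 3*(38) + 25*(8) = 54
x = Dx/D = -36/18 = -2, y = Dy/D = 72/18 = 4, z = Dz/D = 54/18 = 3
Check eq1: (-2)(-2) + (3)(4) + (3)(3) = 25 = 25 ✓
Check eq2: (-1)(-2) + (4)(4) + (1)(3) = 21 = 21 ✓
Check eq3: (-3)(-2) + (4)(4) + (1)(3) = 25 = 25 ✓

x = -2, y = 4, z = 3


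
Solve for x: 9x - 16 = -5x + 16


Starting with: 9x - 16 = -5x + 16
Move all x terms to left: (9 + 5)x = 16 + 16
Simplify: 14x = 32
Divide both sides by 14: x = 16/7

x = 16/7


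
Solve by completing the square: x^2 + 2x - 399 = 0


Start: x^2 + 2x - 399 = 0
Move constant: x^2 + 2x = 399
Half of 2 is 1, squared is 1
Add 1 to both sides: x^2 + 2x + 1 = 400
(x + 1)^2 = 400
x + 1 = ±20
x = -1 + 20 = 19 or x = -1 - 20 = -21

x = -21, x = 19


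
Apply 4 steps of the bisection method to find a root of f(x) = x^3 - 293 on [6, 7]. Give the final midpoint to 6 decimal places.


f(x) = x^3 - 293
f(6) = -77 < 0
f(7) = 50 > 0

Step 1: midpoint = (6.000000 + 7.000000)/2 = 6.500000
  f(6.500000) = -18.375000
  f(mid) < 0, so root is in [6.500000, 7.000000]

Step 2: midpoint = (6.500000 + 7.000000)/2 = 6.750000
  f(6.750000) = 14.546875
  f(mid) > 0, so root is in [6.500000, 6.750000]

Step 3: midpoint = (6.500000 + 6.750000)/2 = 6.625000
  f(6.625000) = -2.224609
  f(mid) < 0, so root is in [6.625000, 6.750000]

Step 4: midpoint = (6.625000 + 6.750000)/2 = 6.687500
  f(6.687500) = 6.082764
  f(mid) > 0, so root is in [6.625000, 6.687500]

midpoint = 6.687500


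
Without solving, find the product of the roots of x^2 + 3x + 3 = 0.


By Vieta's formulas for ax^2 + bx + c = 0:
  Sum of roots = -b/a
  Product of roots = c/a

Here a = 1, b = 3, c = 3
Sum = -(3)/1 = -3
Product = 3/1 = 3

Product = 3


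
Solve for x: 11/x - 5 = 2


Subtract -5 from both sides: 11/x = 7
Multiply both sides by x: 11 = 7 * x
Divide by 7: x = 11/7

x = 11/7


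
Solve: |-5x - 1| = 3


An absolute value equation |expr| = 3 gives two cases:
Case 1: -5x - 1 = 3
  -5x = 4, so x = -4/5
Case 2: -5x - 1 = -3
  -5x = -2, so x = 2/5

x = -4/5, x = 2/5


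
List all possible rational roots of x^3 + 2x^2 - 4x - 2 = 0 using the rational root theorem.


Rational root theorem: possible roots are ±p/q where:
  p divides the constant term (-2): p ∈ {1, 2}
  q divides the leading coefficient (1): q ∈ {1}

All possible rational roots: -2, -1, 1, 2

-2, -1, 1, 2


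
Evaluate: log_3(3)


We need the exponent such that 3^? = 3
3^1 = 3
Therefore log_3(3) = 1

1


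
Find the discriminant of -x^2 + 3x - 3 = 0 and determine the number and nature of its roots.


For ax^2 + bx + c = 0, discriminant D = b^2 - 4ac
Here a = -1, b = 3, c = -3
D = (3)^2 - 4(-1)(-3) = 9 - 12 = -3

D = -3 < 0
The equation has no real roots (2 complex conjugate roots).

Discriminant = -3, no real roots (2 complex conjugate roots)


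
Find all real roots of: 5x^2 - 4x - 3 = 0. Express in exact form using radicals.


Using the quadratic formula: x = (-b ± sqrt(b^2 - 4ac)) / (2a)
Here a = 5, b = -4, c = -3
Discriminant = b^2 - 4ac = (-4)^2 - 4(5)(-3) = 16 + 60 = 76
Since discriminant = 76 > 0, there are two real roots.
x = (4 ± 2*sqrt(19)) / 10
Simplifying: x = (2 ± sqrt(19)) / 5
Numerically: x ≈ 1.2718 or x ≈ -0.4718

x = (2 + sqrt(19)) / 5 or x = (2 - sqrt(19)) / 5


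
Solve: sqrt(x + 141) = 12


Square both sides: x + 141 = 12^2 = 144
x = 144 - 141 = 3
x = 3
Check: sqrt(1*3 + 141) = sqrt(144) = 12 ✓

x = 3


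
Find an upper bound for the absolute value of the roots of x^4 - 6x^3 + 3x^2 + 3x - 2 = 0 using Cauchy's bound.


Cauchy's bound: all roots r satisfy |r| <= 1 + max(|a_i/a_n|) for i = 0,...,n-1
where a_n is the leading coefficient.

Coefficients: [1, -6, 3, 3, -2]
Leading coefficient a_n = 1
Ratios |a_i/a_n|: 6, 3, 3, 2
Maximum ratio: 6
Cauchy's bound: |r| <= 1 + 6 = 7

Upper bound = 7


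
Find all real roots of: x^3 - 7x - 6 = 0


Let p(x) = x^3 - 7x - 6. By the rational root theorem (leading coefficient 1), any rational root is an integer divisor of 6: try ±1, ±2, ... in turn.
Test x = 1: value = -12 ≠ 0.
Test x = -1: value = 0 ✓, so (x + 1) is a factor.
Synthetic division by (x + 1): bring down 1; 1(-1) + 0 = -1; (-1)(-1) - 7 = -6; (-6)(-1) - 6 = 0 → quotient x^2 - x - 6, remainder 0.
Solve the quadratic x^2 - x - 6 = 0: discriminant = (-1)^2 - 4(1)(-6) = 1 + 24 = 25.
sqrt(25) = 5, so x = (1 ± 5)/2: x = 3 or x = -2.

x = -2, x = -1, x = 3


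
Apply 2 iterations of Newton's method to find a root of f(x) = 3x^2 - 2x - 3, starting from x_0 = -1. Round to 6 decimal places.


Newton's method: x_(n+1) = x_n - f(x_n)/f'(x_n)
f(x) = 3x^2 - 2x - 3
f'(x) = 6x - 2

Iteration 1:
  f(-1.000000) = 2.000000
  f'(-1.000000) = -8.000000
  x_1 = -1.000000 - (2.000000)/(-8.000000) = -0.750000

Iteration 2:
  f(-0.750000) = 0.187500
  f'(-0.750000) = -6.500000
  x_2 = -0.750000 - (0.187500)/(-6.500000) = -0.721154

x_2 = -0.721154


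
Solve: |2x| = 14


An absolute value equation |expr| = 14 gives two cases:
Case 1: 2x = 14
  2x = 14, so x = 7
Case 2: 2x = -14
  2x = -14, so x = -7

x = -7, x = 7


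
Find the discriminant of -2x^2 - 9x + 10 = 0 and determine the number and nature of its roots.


For ax^2 + bx + c = 0, discriminant D = b^2 - 4ac
Here a = -2, b = -9, c = 10
D = (-9)^2 - 4(-2)(10) = 81 + 80 = 161

D = 161 > 0 but not a perfect square
The equation has 2 distinct real irrational roots.

Discriminant = 161, 2 distinct real irrational roots


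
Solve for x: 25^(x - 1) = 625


Express both sides with the same base.
625 = 25^2
Since the bases match, equate exponents: x - 1 = 2
So x = 2 - (-1) = 3

x = 3


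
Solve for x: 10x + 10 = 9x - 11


Starting with: 10x + 10 = 9x - 11
Move all x terms to left: (10 - 9)x = -11 - 10
Simplify: x = -21
Divide both sides by 1: x = -21

x = -21


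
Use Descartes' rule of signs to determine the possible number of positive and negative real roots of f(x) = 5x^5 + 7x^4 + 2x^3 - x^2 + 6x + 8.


Descartes' rule of signs:

For positive roots, count sign changes in f(x) = 5x^5 + 7x^4 + 2x^3 - x^2 + 6x + 8:
Signs of coefficients: +, +, +, -, +, +
Number of sign changes: 2
Possible positive real roots: 2, 0

For negative roots, examine f(-x) = -5x^5 + 7x^4 - 2x^3 - x^2 - 6x + 8:
Signs of coefficients: -, +, -, -, -, +
Number of sign changes: 3
Possible negative real roots: 3, 1

Positive roots: 2 or 0; Negative roots: 3 or 1


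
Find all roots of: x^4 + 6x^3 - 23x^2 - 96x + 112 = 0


Let p(x) = x^4 + 6x^3 - 23x^2 - 96x + 112. By the rational root theorem (leading coefficient 1), any rational root is an integer divisor of 112: try ±1, ±2, ... in turn.
Test x = 1: value = 0 ✓, so (x - 1) is a factor.
Synthetic division by (x - 1): bring down 1; 1(1) + 6 = 7; 7(1) - 23 = -16; (-16)(1) - 96 = -112; (-112)(1) + 112 = 0 → quotient x^3 + 7x^2 - 16x - 112, remainder 0.
Continue with the quotient x^3 + 7x^2 - 16x - 112 (candidates must divide 112; re-test x = 1 first in case it repeats).
Test x = 1: value = -120 ≠ 0.
Test x = -1: value = -90 ≠ 0.
Test x = 2: value = -108 ≠ 0.
Test x = -2: value = -60 ≠ 0.
Test x = 4: value = 0 ✓, so (x - 4) is a factor.
Synthetic division by (x - 4): bring down 1; 1(4) + 7 = 11; 11(4) - 16 = 28; 28(4) - 112 = 0 → quotient x^2 + 11x + 28, remainder 0.
Solve the quadratic x^2 + 11x + 28 = 0: discriminant = 11^2 - 4(1)(28) = 121 - 112 = 9.
sqrt(9) = 3, so x = (-11 ± 3)/2: x = -4 or x = -7.
Collecting all roots found:

x = -7, x = -4, x = 1, x = 4


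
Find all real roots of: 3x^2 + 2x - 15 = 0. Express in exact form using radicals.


Using the quadratic formula: x = (-b ± sqrt(b^2 - 4ac)) / (2a)
Here a = 3, b = 2, c = -15
Discriminant = b^2 - 4ac = 2^2 - 4(3)(-15) = 4 + 180 = 184
Since discriminant = 184 > 0, there are two real roots.
x = (-2 ± 2*sqrt(46)) / 6
Simplifying: x = (-1 ± sqrt(46)) / 3
Numerically: x ≈ 1.9274 or x ≈ -2.5941

x = (-1 + sqrt(46)) / 3 or x = (-1 - sqrt(46)) / 3


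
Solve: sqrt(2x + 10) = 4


Square both sides: 2x + 10 = 4^2 = 16
2x = 16 - 10 = 6
x = 3
Check: sqrt(2*3 + 10) = sqrt(16) = 4 ✓

x = 3


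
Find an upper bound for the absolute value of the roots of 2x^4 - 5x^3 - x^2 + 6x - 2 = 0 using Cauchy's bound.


Cauchy's bound: all roots r satisfy |r| <= 1 + max(|a_i/a_n|) for i = 0,...,n-1
where a_n is the leading coefficient.

Coefficients: [2, -5, -1, 6, -2]
Leading coefficient a_n = 2
Ratios |a_i/a_n|: 5/2, 1/2, 3, 1
Maximum ratio: 3
Cauchy's bound: |r| <= 1 + 3 = 4

Upper bound = 4


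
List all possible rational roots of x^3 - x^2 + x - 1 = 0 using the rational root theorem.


Rational root theorem: possible roots are ±p/q where:
  p divides the constant term (-1): p ∈ {1}
  q divides the leading coefficient (1): q ∈ {1}

All possible rational roots: -1, 1

-1, 1


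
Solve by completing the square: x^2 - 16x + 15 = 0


Start: x^2 - 16x + 15 = 0
Move constant: x^2 - 16x = -15
Half of -16 is -8, squared is 64
Add 64 to both sides: x^2 - 16x + 64 = 49
(x - 8)^2 = 49
x - 8 = ±7
x = 8 + 7 = 15 or x = 8 - 7 = 1

x = 1, x = 15


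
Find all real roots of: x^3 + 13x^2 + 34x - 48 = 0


Let p(x) = x^3 + 13x^2 + 34x - 48. By the rational root theorem (leading coefficient 1), any rational root is an integer divisor of 48: try ±1, ±2, ... in turn.
Test x = 1: value = 0 ✓, so (x - 1) is a factor.
Synthetic division by (x - 1): bring down 1; 1(1) + 13 = 14; 14(1) + 34 = 48; 48(1) - 48 = 0 → quotient x^2 + 14x + 48, remainder 0.
Solve the quadratic x^2 + 14x + 48 = 0: discriminant = 14^2 - 4(1)(48) = 196 - 192 = 4.
sqrt(4) = 2, so x = (-14 ± 2)/2: x = -6 or x = -8.

x = -8, x = -6, x = 1


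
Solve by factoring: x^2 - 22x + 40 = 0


We need two numbers that multiply to 40 and add to -22.
Those numbers are -2 and -20 (since (-2) * (-20) = 40 and (-2) + (-20) = -22).
So x^2 - 22x + 40 = (x - 2)(x - 20) = 0
Setting each factor to zero: x = 2 or x = 20

x = 2, x = 20


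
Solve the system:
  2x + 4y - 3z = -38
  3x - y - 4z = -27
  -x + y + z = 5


Using Cramer's rule. Expand each determinant along the first row.
D  = 2*[(-1)*1 - (-4)*1] - 4*[3*1 - (-4)*(-1)] + (-3)*[3*1 - (-1)*(-1)]
  = 2*(3) - 4*(-1) + (-3)*(2) = 4
Dx = (-38)*[(-1)*1 - (-4)*1] - 4*[(-27)*1 - (-4)*5] + (-3)*[(-27)*1 - (-1)*5]
  = (-38)*(3) - 4*(-7) + (-3)*(-22) = -20
Dy = 2*[(-27)*1 - (-4)*5] - (-38)*[3*1 - (-4)*(-1)] + (-3)*[3*5 - (-27)*(-1)]
  = 2*(-7) - (-38)*(-1) + (-3)*(-12) = -16
Dz = 2*[(-1)*5 - (-27)*1] - 4*[3*5 - (-27)*(-1)] + (-38)*[3*1 - (-1)*(-1)]
  = 2*(22) - 4*(-12) + (-38)*(2) = 16
x = Dx/D = -20/4 = -5, y = Dy/D = -16/4 = -4, z = Dz/D = 16/4 = 4
Check eq1: (2)(-5) + (4)(-4) + (-3)(4) = -38 = -38 ✓
Check eq2: (3)(-5) + (-1)(-4) + (-4)(4) = -27 = -27 ✓
Check eq3: (-1)(-5) + (1)(-4) + (1)(4) = 5 = 5 ✓

x = -5, y = -4, z = 4


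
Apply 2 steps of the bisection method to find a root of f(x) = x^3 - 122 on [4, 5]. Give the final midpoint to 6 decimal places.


f(x) = x^3 - 122
f(4) = -58 < 0
f(5) = 3 > 0

Step 1: midpoint = (4.000000 + 5.000000)/2 = 4.500000
  f(4.500000) = -30.875000
  f(mid) < 0, so root is in [4.500000, 5.000000]

Step 2: midpoint = (4.500000 + 5.000000)/2 = 4.750000
  f(4.750000) = -14.828125
  f(mid) < 0, so root is in [4.750000, 5.000000]

midpoint = 4.750000


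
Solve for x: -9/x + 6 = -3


Subtract 6 from both sides: -9/x = -9
Multiply both sides by x: -9 = -9 * x
Divide by -9: x = 1

x = 1


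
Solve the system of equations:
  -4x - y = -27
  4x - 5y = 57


Using Cramer's rule:
Determinant D = (-4)(-5) - (4)(-1) = 20 + 4 = 24
Dx = (-27)(-5) - (57)(-1) = 135 + 57 = 192
Dy = (-4)(57) - (4)(-27) = -228 + 108 = -120
x = Dx/D = 192/24 = 8
y = Dy/D = -120/24 = -5

x = 8, y = -5


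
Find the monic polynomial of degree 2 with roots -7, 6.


A monic polynomial with roots -7, 6 is:
p(x) = (x + 7)(x - 6)
After multiplying by (x + 7): x + 7
After multiplying by (x - 6): x^2 + x - 42

x^2 + x - 42


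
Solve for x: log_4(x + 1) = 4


Convert to exponential form: x + 1 = 4^4 = 256
x = 256 - 1 = 255
Check: log_4(255 + 1) = log_4(256) = log_4(256) = 4 ✓

x = 255


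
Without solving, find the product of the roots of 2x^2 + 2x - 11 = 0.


By Vieta's formulas for ax^2 + bx + c = 0:
  Sum of roots = -b/a
  Product of roots = c/a

Here a = 2, b = 2, c = -11
Sum = -(2)/2 = -1
Product = -11/2 = -11/2

Product = -11/2


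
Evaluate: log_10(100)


We need the exponent such that 10^? = 100
10^2 = 100
Therefore log_10(100) = 2

2


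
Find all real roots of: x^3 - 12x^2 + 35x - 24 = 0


Let p(x) = x^3 - 12x^2 + 35x - 24. By the rational root theorem (leading coefficient 1), any rational root is an integer divisor of 24: try ±1, ±2, ... in turn.
Test x = 1: value = 0 ✓, so (x - 1) is a factor.
Synthetic division by (x - 1): bring down 1; 1(1) - 12 = -11; (-11)(1) + 35 = 24; 24(1) - 24 = 0 → quotient x^2 - 11x + 24, remainder 0.
Solve the quadratic x^2 - 11x + 24 = 0: discriminant = (-11)^2 - 4(1)(24) = 121 - 96 = 25.
sqrt(25) = 5, so x = (11 ± 5)/2: x = 8 or x = 3.

x = 1, x = 3, x = 8


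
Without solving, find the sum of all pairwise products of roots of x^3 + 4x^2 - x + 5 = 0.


By Vieta's formulas for x^3 + bx^2 + cx + d = 0:
  r1 + r2 + r3 = -b/a = -4
  r1*r2 + r1*r3 + r2*r3 = c/a = -1
  r1*r2*r3 = -d/a = -5


Sum of pairwise products = -1


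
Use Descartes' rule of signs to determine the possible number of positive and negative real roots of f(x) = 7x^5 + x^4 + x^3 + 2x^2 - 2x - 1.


Descartes' rule of signs:

For positive roots, count sign changes in f(x) = 7x^5 + x^4 + x^3 + 2x^2 - 2x - 1:
Signs of coefficients: +, +, +, +, -, -
Number of sign changes: 1
Possible positive real roots: 1

For negative roots, examine f(-x) = -7x^5 + x^4 - x^3 + 2x^2 + 2x - 1:
Signs of coefficients: -, +, -, +, +, -
Number of sign changes: 4
Possible negative real roots: 4, 2, 0

Positive roots: 1; Negative roots: 4 or 2 or 0


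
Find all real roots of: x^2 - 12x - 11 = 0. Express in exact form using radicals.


Using the quadratic formula: x = (-b ± sqrt(b^2 - 4ac)) / (2a)
Here a = 1, b = -12, c = -11
Discriminant = b^2 - 4ac = (-12)^2 - 4(1)(-11) = 144 + 44 = 188
Since discriminant = 188 > 0, there are two real roots.
x = (12 ± 2*sqrt(47)) / 2
Simplifying: x = 6 ± sqrt(47)
Numerically: x ≈ 12.8557 or x ≈ -0.8557

x = 6 + sqrt(47) or x = 6 - sqrt(47)


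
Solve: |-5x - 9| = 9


An absolute value equation |expr| = 9 gives two cases:
Case 1: -5x - 9 = 9
  -5x = 18, so x = -18/5
Case 2: -5x - 9 = -9
  -5x = 0, so x = 0

x = -18/5, x = 0


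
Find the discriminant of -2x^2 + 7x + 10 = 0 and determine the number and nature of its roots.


For ax^2 + bx + c = 0, discriminant D = b^2 - 4ac
Here a = -2, b = 7, c = 10
D = (7)^2 - 4(-2)(10) = 49 + 80 = 129

D = 129 > 0 but not a perfect square
The equation has 2 distinct real irrational roots.

Discriminant = 129, 2 distinct real irrational roots


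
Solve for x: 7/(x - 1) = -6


Multiply both sides by (x - 1): 7 = -6(x - 1)
Distribute: 7 = -6x + 6
-6x = 7 - 6 = 1
x = -1/6

x = -1/6


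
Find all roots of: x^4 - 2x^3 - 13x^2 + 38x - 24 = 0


Let p(x) = x^4 - 2x^3 - 13x^2 + 38x - 24. By the rational root theorem (leading coefficient 1), any rational root is an integer divisor of 24: try ±1, ±2, ... in turn.
Test x = 1: value = 0 ✓, so (x - 1) is a factor.
Synthetic division by (x - 1): bring down 1; 1(1) - 2 = -1; (-1)(1) - 13 = -14; (-14)(1) + 38 = 24; 24(1) - 24 = 0 → quotient x^3 - x^2 - 14x + 24, remainder 0.
Continue with the quotient x^3 - x^2 - 14x + 24 (candidates must divide 24; re-test x = 1 first in case it repeats).
Test x = 1: value = 10 ≠ 0.
Test x = -1: value = 36 ≠ 0.
Test x = 2: value = 0 ✓, so (x - 2) is a factor.
Synthetic division by (x - 2): bring down 1; 1(2) - 1 = 1; 1(2) - 14 = -12; (-12)(2) + 24 = 0 → quotient x^2 + x - 12, remainder 0.
Solve the quadratic x^2 + x - 12 = 0: discriminant = 1^2 - 4(1)(-12) = 1 + 48 = 49.
sqrt(49) = 7, so x = (-1 ± 7)/2: x = 3 or x = -4.
Collecting all roots found:

x = -4, x = 1, x = 2, x = 3


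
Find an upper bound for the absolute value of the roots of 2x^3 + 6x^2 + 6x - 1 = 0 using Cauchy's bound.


Cauchy's bound: all roots r satisfy |r| <= 1 + max(|a_i/a_n|) for i = 0,...,n-1
where a_n is the leading coefficient.

Coefficients: [2, 6, 6, -1]
Leading coefficient a_n = 2
Ratios |a_i/a_n|: 3, 3, 1/2
Maximum ratio: 3
Cauchy's bound: |r| <= 1 + 3 = 4

Upper bound = 4


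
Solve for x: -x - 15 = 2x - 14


Starting with: -x - 15 = 2x - 14
Move all x terms to left: (-1 - 2)x = -14 + 15
Simplify: -3x = 1
Divide both sides by -3: x = -1/3

x = -1/3


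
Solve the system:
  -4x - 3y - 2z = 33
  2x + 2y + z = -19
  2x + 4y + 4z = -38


Using Cramer's rule. Expand each determinant along the first row.
D  = (-4)*[2*4 - 1*4] - (-3)*[2*4 - 1*2] + (-2)*[2*4 - 2*2]
  = (-4)*(4) - (-3)*(6) + (-2)*(4) = -6
Dx = 33*[2*4 - 1*4] - (-3)*[(-19)*4 - 1*(-38)] + (-2)*[(-19)*4 - 2*(-38)]
  = 33*(4) - (-3)*(-38) + (-2)*(0) = 18
Dy = (-4)*[(-19)*4 - 1*(-38)] - 33*[2*4 - 1*2] + (-2)*[2*(-38) - (-19)*2]
  = (-4)*(-38) - 33*(6) + (-2)*(-38) = 30
Dz = (-4)*[2*(-38) - (-19)*4] - (-3)*[2*(-38) - (-19)*2] + 33*[2*4 - 2*2]
  = (-4)*(0) - (-3)*(-38) + 33*(4) = 18
x = Dx/D = 18/-6 = -3, y = Dy/D = 30/-6 = -5, z = Dz/D = 18/-6 = -3
Check eq1: (-4)(-3) + (-3)(-5) + (-2)(-3) = 33 = 33 ✓
Check eq2: (2)(-3) + (2)(-5) + (1)(-3) = -19 = -19 ✓
Check eq3: (2)(-3) + (4)(-5) + (4)(-3) = -38 = -38 ✓

x = -3, y = -5, z = -3


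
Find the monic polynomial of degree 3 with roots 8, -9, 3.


A monic polynomial with roots 8, -9, 3 is:
p(x) = (x - 8)(x + 9)(x - 3)
After multiplying by (x - 8): x - 8
After multiplying by (x + 9): x^2 + x - 72
After multiplying by (x - 3): x^3 - 2x^2 - 75x + 216

x^3 - 2x^2 - 75x + 216


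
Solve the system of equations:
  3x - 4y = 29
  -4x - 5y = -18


Using Cramer's rule:
Determinant D = (3)(-5) - (-4)(-4) = -15 - 16 = -31
Dx = (29)(-5) - (-18)(-4) = -145 - 72 = -217
Dy = (3)(-18) - (-4)(29) = -54 + 116 = 62
x = Dx/D = -217/-31 = 7
y = Dy/D = 62/-31 = -2

x = 7, y = -2


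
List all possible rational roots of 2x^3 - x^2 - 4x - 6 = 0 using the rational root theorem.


Rational root theorem: possible roots are ±p/q where:
  p divides the constant term (-6): p ∈ {1, 2, 3, 6}
  q divides the leading coefficient (2): q ∈ {1, 2}

All possible rational roots: -6, -3, -2, -3/2, -1, -1/2, 1/2, 1, 3/2, 2, 3, 6

-6, -3, -2, -3/2, -1, -1/2, 1/2, 1, 3/2, 2, 3, 6


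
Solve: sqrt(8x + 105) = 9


Square both sides: 8x + 105 = 9^2 = 81
8x = 81 - 105 = -24
x = -3
Check: sqrt(8*(-3) + 105) = sqrt(81) = 9 ✓

x = -3


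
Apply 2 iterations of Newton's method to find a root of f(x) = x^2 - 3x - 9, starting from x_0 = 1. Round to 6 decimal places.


Newton's method: x_(n+1) = x_n - f(x_n)/f'(x_n)
f(x) = x^2 - 3x - 9
f'(x) = 2x - 3

Iteration 1:
  f(1.000000) = -11.000000
  f'(1.000000) = -1.000000
  x_1 = 1.000000 - (-11.000000)/(-1.000000) = -10.000000

Iteration 2:
  f(-10.000000) = 121.000000
  f'(-10.000000) = -23.000000
  x_2 = -10.000000 - (121.000000)/(-23.000000) = -4.739130

x_2 = -4.739130


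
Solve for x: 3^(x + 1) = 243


Express both sides with the same base.
243 = 3^5
Since the bases match, equate exponents: x + 1 = 5
So x = 5 - (1) = 4

x = 4


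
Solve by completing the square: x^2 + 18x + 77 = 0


Start: x^2 + 18x + 77 = 0
Move constant: x^2 + 18x = -77
Half of 18 is 9, squared is 81
Add 81 to both sides: x^2 + 18x + 81 = 4
(x + 9)^2 = 4
x + 9 = ±2
x = -9 + 2 = -7 or x = -9 - 2 = -11

x = -11, x = -7


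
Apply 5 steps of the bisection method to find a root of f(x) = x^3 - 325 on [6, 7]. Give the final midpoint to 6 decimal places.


f(x) = x^3 - 325
f(6) = -109 < 0
f(7) = 18 > 0

Step 1: midpoint = (6.000000 + 7.000000)/2 = 6.500000
  f(6.500000) = -50.375000
  f(mid) < 0, so root is in [6.500000, 7.000000]

Step 2: midpoint = (6.500000 + 7.000000)/2 = 6.750000
  f(6.750000) = -17.453125
  f(mid) < 0, so root is in [6.750000, 7.000000]

Step 3: midpoint = (6.750000 + 7.000000)/2 = 6.875000
  f(6.875000) = -0.048828
  f(mid) < 0, so root is in [6.875000, 7.000000]

Step 4: midpoint = (6.875000 + 7.000000)/2 = 6.937500
  f(6.937500) = 8.894287
  f(mid) > 0, so root is in [6.875000, 6.937500]

Step 5: midpoint = (6.875000 + 6.937500)/2 = 6.906250
  f(6.906250) = 4.402496
  f(mid) > 0, so root is in [6.875000, 6.906250]

midpoint = 6.906250


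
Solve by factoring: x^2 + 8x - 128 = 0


We need two numbers that multiply to -128 and add to 8.
Those numbers are -8 and 16 (since (-8) * 16 = -128 and (-8) + 16 = 8).
So x^2 + 8x - 128 = (x - 8)(x + 16) = 0
Setting each factor to zero: x = 8 or x = -16

x = -16, x = 8


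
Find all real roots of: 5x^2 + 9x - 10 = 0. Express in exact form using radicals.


Using the quadratic formula: x = (-b ± sqrt(b^2 - 4ac)) / (2a)
Here a = 5, b = 9, c = -10
Discriminant = b^2 - 4ac = 9^2 - 4(5)(-10) = 81 + 200 = 281
Since discriminant = 281 > 0, there are two real roots.
x = (-9 ± sqrt(281)) / 10
Numerically: x ≈ 0.7763 or x ≈ -2.5763

x = (-9 + sqrt(281)) / 10 or x = (-9 - sqrt(281)) / 10
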